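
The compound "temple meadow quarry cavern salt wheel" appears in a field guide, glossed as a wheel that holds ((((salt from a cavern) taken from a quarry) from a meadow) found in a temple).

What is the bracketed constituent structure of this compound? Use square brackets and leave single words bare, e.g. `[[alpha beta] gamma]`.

At the top level: head "wheel"; modifier "temple meadow quarry cavern salt".
Inside "temple meadow quarry cavern salt": head "salt" (specifically "meadow quarry cavern salt"), modifier "temple".
Inside "meadow quarry cavern salt": head "salt" (specifically "quarry cavern salt"), modifier "meadow".
Inside "quarry cavern salt": head "salt" (specifically "cavern salt"), modifier "quarry".
Inside "cavern salt": head "salt", modifier "cavern".
So the structure is [[temple [meadow [quarry [cavern salt]]]] wheel].

[[temple [meadow [quarry [cavern salt]]]] wheel]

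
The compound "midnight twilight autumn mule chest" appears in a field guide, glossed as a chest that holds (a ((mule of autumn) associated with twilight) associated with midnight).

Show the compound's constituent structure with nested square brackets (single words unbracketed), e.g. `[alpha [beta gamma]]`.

Overall it is a kind of chest; the modifier is "midnight twilight autumn mule".
"midnight twilight autumn mule" → head "mule" (specifically "twilight autumn mule"), modifier "midnight".
"twilight autumn mule" → head "mule" (specifically "autumn mule"), modifier "twilight".
"autumn mule" → head "mule", modifier "autumn".
Assembled: [[midnight [twilight [autumn mule]]] chest].

[[midnight [twilight [autumn mule]]] chest]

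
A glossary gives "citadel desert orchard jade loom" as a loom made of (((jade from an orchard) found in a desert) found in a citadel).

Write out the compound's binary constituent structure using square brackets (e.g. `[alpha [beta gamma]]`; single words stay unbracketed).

[[citadel [desert [orchard jade]]] loom]

Overall it is a kind of loom; the modifier is "citadel desert orchard jade".
Within "citadel desert orchard jade", the head is "jade" (specifically "desert orchard jade") and the modifier is "citadel".
Within "desert orchard jade", the head is "jade" (specifically "orchard jade") and the modifier is "desert".
Within "orchard jade", the head is "jade" and the modifier is "orchard".
Putting it together: [[citadel [desert [orchard jade]]] loom].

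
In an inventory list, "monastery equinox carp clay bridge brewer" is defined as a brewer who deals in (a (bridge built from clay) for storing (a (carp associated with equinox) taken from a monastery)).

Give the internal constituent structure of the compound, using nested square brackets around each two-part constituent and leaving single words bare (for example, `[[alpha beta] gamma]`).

[[[monastery [equinox carp]] [clay bridge]] brewer]

Overall it is a kind of brewer; the modifier is "monastery equinox carp clay bridge".
Inside "monastery equinox carp clay bridge": head "bridge" (specifically "clay bridge"), modifier "monastery equinox carp".
Inside "monastery equinox carp": head "carp" (specifically "equinox carp"), modifier "monastery".
Inside "equinox carp": head "carp", modifier "equinox".
Inside "clay bridge": head "bridge", modifier "clay".
So the structure is [[[monastery [equinox carp]] [clay bridge]] brewer].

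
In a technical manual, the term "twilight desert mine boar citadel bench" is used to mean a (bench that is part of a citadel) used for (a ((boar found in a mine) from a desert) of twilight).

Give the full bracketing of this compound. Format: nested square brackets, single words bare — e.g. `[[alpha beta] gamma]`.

[[twilight [desert [mine boar]]] [citadel bench]]

Overall it is a kind of bench (specifically "citadel bench"); the modifier is "twilight desert mine boar".
Within "twilight desert mine boar", the head is "boar" (specifically "desert mine boar") and the modifier is "twilight".
Within "desert mine boar", the head is "boar" (specifically "mine boar") and the modifier is "desert".
Within "mine boar", the head is "boar" and the modifier is "mine".
Within "citadel bench", the head is "bench" and the modifier is "citadel".
Putting it together: [[twilight [desert [mine boar]]] [citadel bench]].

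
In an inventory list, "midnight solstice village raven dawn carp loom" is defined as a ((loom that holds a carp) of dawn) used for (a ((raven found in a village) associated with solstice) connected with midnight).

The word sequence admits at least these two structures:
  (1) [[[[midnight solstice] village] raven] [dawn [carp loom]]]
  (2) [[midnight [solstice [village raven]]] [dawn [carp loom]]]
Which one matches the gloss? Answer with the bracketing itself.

The paraphrase's head is the "loom" part ("dawn carp loom"); its modifier is "midnight solstice village raven".
That top-level split, carried through the inner groups, gives [[midnight [solstice [village raven]]] [dawn [carp loom]]].

[[midnight [solstice [village raven]]] [dawn [carp loom]]]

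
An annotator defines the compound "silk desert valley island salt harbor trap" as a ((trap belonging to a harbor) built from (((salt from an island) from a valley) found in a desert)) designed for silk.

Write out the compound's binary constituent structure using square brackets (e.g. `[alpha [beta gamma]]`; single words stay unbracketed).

Whole compound: head "trap" (specifically "desert valley island salt harbor trap"), modifier "silk".
Within "desert valley island salt harbor trap", the head is "trap" (specifically "harbor trap") and the modifier is "desert valley island salt".
Within "desert valley island salt", the head is "salt" (specifically "valley island salt") and the modifier is "desert".
Within "valley island salt", the head is "salt" (specifically "island salt") and the modifier is "valley".
Within "island salt", the head is "salt" and the modifier is "island".
Within "harbor trap", the head is "trap" and the modifier is "harbor".
So the structure is [silk [[desert [valley [island salt]]] [harbor trap]]].

[silk [[desert [valley [island salt]]] [harbor trap]]]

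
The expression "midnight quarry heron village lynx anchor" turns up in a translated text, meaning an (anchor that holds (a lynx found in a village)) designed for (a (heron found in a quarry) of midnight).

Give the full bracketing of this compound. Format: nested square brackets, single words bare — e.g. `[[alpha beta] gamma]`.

[[midnight [quarry heron]] [[village lynx] anchor]]

The outermost head in the paraphrase is "anchor" (specifically "village lynx anchor"), modified by "midnight quarry heron".
Inside "midnight quarry heron": head "heron" (specifically "quarry heron"), modifier "midnight".
Inside "quarry heron": head "heron", modifier "quarry".
Inside "village lynx anchor": head "anchor", modifier "village lynx".
Inside "village lynx": head "lynx", modifier "village".
Putting it together: [[midnight [quarry heron]] [[village lynx] anchor]].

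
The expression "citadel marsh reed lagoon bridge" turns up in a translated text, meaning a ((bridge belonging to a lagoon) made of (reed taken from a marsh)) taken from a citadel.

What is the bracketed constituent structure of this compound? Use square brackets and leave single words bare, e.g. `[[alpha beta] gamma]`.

The outermost head in the paraphrase is "bridge" (specifically "marsh reed lagoon bridge"), modified by "citadel".
Within "marsh reed lagoon bridge", the head is "bridge" (specifically "lagoon bridge") and the modifier is "marsh reed".
Within "marsh reed", the head is "reed" and the modifier is "marsh".
Within "lagoon bridge", the head is "bridge" and the modifier is "lagoon".
Assembled: [citadel [[marsh reed] [lagoon bridge]]].

[citadel [[marsh reed] [lagoon bridge]]]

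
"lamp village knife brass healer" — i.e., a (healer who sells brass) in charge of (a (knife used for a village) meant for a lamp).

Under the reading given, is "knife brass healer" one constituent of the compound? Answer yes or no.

The top-level split is [lamp village knife] [brass healer]; the full structure is [[lamp [village knife]] [brass healer]].
"knife brass healer" straddles a constituent boundary, so it is not a single unit.

no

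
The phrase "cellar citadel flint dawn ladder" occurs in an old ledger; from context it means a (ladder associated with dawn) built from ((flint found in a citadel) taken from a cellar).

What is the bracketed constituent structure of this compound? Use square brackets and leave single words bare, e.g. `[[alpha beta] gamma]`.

The outermost head in the paraphrase is "ladder" (specifically "dawn ladder"), modified by "cellar citadel flint".
"cellar citadel flint" → head "flint" (specifically "citadel flint"), modifier "cellar".
"citadel flint" → head "flint", modifier "citadel".
"dawn ladder" → head "ladder", modifier "dawn".
Putting it together: [[cellar [citadel flint]] [dawn ladder]].

[[cellar [citadel flint]] [dawn ladder]]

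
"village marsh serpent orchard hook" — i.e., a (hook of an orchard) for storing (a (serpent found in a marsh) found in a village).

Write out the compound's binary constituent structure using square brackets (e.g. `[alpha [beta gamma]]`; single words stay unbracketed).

[[village [marsh serpent]] [orchard hook]]

Overall it is a kind of hook (specifically "orchard hook"); the modifier is "village marsh serpent".
Inside "village marsh serpent": head "serpent" (specifically "marsh serpent"), modifier "village".
Inside "marsh serpent": head "serpent", modifier "marsh".
Inside "orchard hook": head "hook", modifier "orchard".
Putting it together: [[village [marsh serpent]] [orchard hook]].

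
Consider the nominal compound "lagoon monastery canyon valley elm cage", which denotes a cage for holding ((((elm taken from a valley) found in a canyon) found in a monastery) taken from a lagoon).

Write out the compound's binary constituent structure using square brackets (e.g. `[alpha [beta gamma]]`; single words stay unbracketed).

[[lagoon [monastery [canyon [valley elm]]]] cage]

Whole compound: head "cage", modifier "lagoon monastery canyon valley elm".
Inside "lagoon monastery canyon valley elm": head "elm" (specifically "monastery canyon valley elm"), modifier "lagoon".
Inside "monastery canyon valley elm": head "elm" (specifically "canyon valley elm"), modifier "monastery".
Inside "canyon valley elm": head "elm" (specifically "valley elm"), modifier "canyon".
Inside "valley elm": head "elm", modifier "valley".
Assembled: [[lagoon [monastery [canyon [valley elm]]]] cage].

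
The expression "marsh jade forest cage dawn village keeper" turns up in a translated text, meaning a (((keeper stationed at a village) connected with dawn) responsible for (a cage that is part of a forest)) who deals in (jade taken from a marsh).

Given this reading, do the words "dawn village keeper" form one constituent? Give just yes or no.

The paraphrase groups the words so that "dawn village keeper" is one unit: it corresponds to a single parenthesized sub-phrase.
The full structure is [[marsh jade] [[forest cage] [dawn [village keeper]]]], in which [dawn village keeper] is a constituent.

yes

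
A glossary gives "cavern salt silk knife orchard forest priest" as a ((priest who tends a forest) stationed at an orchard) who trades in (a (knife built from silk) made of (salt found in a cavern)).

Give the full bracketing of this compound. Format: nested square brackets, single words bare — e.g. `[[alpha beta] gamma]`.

The outermost head in the paraphrase is "priest" (specifically "orchard forest priest"), modified by "cavern salt silk knife".
"cavern salt silk knife" → head "knife" (specifically "silk knife"), modifier "cavern salt".
"cavern salt" → head "salt", modifier "cavern".
"silk knife" → head "knife", modifier "silk".
"orchard forest priest" → head "priest" (specifically "forest priest"), modifier "orchard".
"forest priest" → head "priest", modifier "forest".
Putting it together: [[[cavern salt] [silk knife]] [orchard [forest priest]]].

[[[cavern salt] [silk knife]] [orchard [forest priest]]]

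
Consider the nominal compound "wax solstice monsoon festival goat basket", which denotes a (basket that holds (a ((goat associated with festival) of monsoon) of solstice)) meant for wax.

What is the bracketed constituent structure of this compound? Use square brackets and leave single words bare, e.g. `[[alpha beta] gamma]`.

[wax [[solstice [monsoon [festival goat]]] basket]]

The outermost head in the paraphrase is "basket" (specifically "solstice monsoon festival goat basket"), modified by "wax".
"solstice monsoon festival goat basket" → head "basket", modifier "solstice monsoon festival goat".
"solstice monsoon festival goat" → head "goat" (specifically "monsoon festival goat"), modifier "solstice".
"monsoon festival goat" → head "goat" (specifically "festival goat"), modifier "monsoon".
"festival goat" → head "goat", modifier "festival".
Assembled: [wax [[solstice [monsoon [festival goat]]] basket]].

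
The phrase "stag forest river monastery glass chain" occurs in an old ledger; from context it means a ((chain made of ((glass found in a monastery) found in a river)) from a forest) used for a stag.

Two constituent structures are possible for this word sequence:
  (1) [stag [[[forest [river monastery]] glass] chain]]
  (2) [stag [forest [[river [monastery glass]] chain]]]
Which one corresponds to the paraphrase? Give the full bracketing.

The paraphrase's head is the "chain" part ("forest river monastery glass chain"); its modifier is "stag".
That top-level split, carried through the inner groups, gives [stag [forest [[river [monastery glass]] chain]]].

[stag [forest [[river [monastery glass]] chain]]]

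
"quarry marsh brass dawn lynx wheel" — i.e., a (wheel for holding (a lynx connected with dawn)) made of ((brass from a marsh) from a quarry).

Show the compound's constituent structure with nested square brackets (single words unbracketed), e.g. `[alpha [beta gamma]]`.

Overall it is a kind of wheel (specifically "dawn lynx wheel"); the modifier is "quarry marsh brass".
Within "quarry marsh brass", the head is "brass" (specifically "marsh brass") and the modifier is "quarry".
Within "marsh brass", the head is "brass" and the modifier is "marsh".
Within "dawn lynx wheel", the head is "wheel" and the modifier is "dawn lynx".
Within "dawn lynx", the head is "lynx" and the modifier is "dawn".
Assembled: [[quarry [marsh brass]] [[dawn lynx] wheel]].

[[quarry [marsh brass]] [[dawn lynx] wheel]]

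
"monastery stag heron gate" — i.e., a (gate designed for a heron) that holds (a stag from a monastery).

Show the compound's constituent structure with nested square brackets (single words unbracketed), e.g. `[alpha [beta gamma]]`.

The outermost head in the paraphrase is "gate" (specifically "heron gate"), modified by "monastery stag".
Inside "monastery stag": head "stag", modifier "monastery".
Inside "heron gate": head "gate", modifier "heron".
Assembled: [[monastery stag] [heron gate]].

[[monastery stag] [heron gate]]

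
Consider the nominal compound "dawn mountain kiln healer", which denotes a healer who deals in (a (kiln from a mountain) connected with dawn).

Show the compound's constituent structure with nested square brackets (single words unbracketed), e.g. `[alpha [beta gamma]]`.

[[dawn [mountain kiln]] healer]

Overall it is a kind of healer; the modifier is "dawn mountain kiln".
Within "dawn mountain kiln", the head is "kiln" (specifically "mountain kiln") and the modifier is "dawn".
Within "mountain kiln", the head is "kiln" and the modifier is "mountain".
Putting it together: [[dawn [mountain kiln]] healer].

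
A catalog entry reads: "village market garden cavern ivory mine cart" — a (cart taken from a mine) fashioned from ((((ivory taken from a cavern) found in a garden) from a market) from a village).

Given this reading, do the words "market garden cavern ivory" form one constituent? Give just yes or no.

yes

The paraphrase groups the words so that "market garden cavern ivory" is one unit: it corresponds to a single parenthesized sub-phrase.
The full structure is [[village [market [garden [cavern ivory]]]] [mine cart]], in which [market garden cavern ivory] is a constituent.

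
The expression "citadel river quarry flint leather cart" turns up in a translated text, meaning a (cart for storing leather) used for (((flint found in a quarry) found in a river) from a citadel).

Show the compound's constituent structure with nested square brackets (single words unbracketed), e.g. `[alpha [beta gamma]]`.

The outermost head in the paraphrase is "cart" (specifically "leather cart"), modified by "citadel river quarry flint".
"citadel river quarry flint" → head "flint" (specifically "river quarry flint"), modifier "citadel".
"river quarry flint" → head "flint" (specifically "quarry flint"), modifier "river".
"quarry flint" → head "flint", modifier "quarry".
"leather cart" → head "cart", modifier "leather".
Assembled: [[citadel [river [quarry flint]]] [leather cart]].

[[citadel [river [quarry flint]]] [leather cart]]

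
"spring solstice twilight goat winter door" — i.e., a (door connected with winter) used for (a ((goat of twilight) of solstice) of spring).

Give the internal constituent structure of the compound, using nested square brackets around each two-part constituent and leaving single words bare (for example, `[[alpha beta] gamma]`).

Overall it is a kind of door (specifically "winter door"); the modifier is "spring solstice twilight goat".
"spring solstice twilight goat" → head "goat" (specifically "solstice twilight goat"), modifier "spring".
"solstice twilight goat" → head "goat" (specifically "twilight goat"), modifier "solstice".
"twilight goat" → head "goat", modifier "twilight".
"winter door" → head "door", modifier "winter".
So the structure is [[spring [solstice [twilight goat]]] [winter door]].

[[spring [solstice [twilight goat]]] [winter door]]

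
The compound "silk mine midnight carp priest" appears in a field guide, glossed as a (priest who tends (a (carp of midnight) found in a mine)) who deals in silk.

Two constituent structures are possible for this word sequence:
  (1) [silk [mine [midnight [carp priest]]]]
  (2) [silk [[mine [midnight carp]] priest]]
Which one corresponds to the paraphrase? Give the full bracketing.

The paraphrase's head is the "priest" part ("mine midnight carp priest"); its modifier is "silk".
That top-level split, carried through the inner groups, gives [silk [[mine [midnight carp]] priest]].

[silk [[mine [midnight carp]] priest]]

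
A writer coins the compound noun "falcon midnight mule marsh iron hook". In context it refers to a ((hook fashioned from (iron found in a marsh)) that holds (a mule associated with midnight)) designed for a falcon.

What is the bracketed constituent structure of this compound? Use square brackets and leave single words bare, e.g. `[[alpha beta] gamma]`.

[falcon [[midnight mule] [[marsh iron] hook]]]

The outermost head in the paraphrase is "hook" (specifically "midnight mule marsh iron hook"), modified by "falcon".
Inside "midnight mule marsh iron hook": head "hook" (specifically "marsh iron hook"), modifier "midnight mule".
Inside "midnight mule": head "mule", modifier "midnight".
Inside "marsh iron hook": head "hook", modifier "marsh iron".
Inside "marsh iron": head "iron", modifier "marsh".
So the structure is [falcon [[midnight mule] [[marsh iron] hook]]].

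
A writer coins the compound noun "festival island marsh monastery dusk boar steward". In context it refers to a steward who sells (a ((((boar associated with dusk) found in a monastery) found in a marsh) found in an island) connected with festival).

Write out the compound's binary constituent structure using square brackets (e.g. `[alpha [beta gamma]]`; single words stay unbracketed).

[[festival [island [marsh [monastery [dusk boar]]]]] steward]

Overall it is a kind of steward; the modifier is "festival island marsh monastery dusk boar".
Inside "festival island marsh monastery dusk boar": head "boar" (specifically "island marsh monastery dusk boar"), modifier "festival".
Inside "island marsh monastery dusk boar": head "boar" (specifically "marsh monastery dusk boar"), modifier "island".
Inside "marsh monastery dusk boar": head "boar" (specifically "monastery dusk boar"), modifier "marsh".
Inside "monastery dusk boar": head "boar" (specifically "dusk boar"), modifier "monastery".
Inside "dusk boar": head "boar", modifier "dusk".
So the structure is [[festival [island [marsh [monastery [dusk boar]]]]] steward].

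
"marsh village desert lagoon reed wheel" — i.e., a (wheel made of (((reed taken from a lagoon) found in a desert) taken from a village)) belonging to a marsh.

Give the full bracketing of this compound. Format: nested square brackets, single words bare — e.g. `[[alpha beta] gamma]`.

The outermost head in the paraphrase is "wheel" (specifically "village desert lagoon reed wheel"), modified by "marsh".
"village desert lagoon reed wheel" → head "wheel", modifier "village desert lagoon reed".
"village desert lagoon reed" → head "reed" (specifically "desert lagoon reed"), modifier "village".
"desert lagoon reed" → head "reed" (specifically "lagoon reed"), modifier "desert".
"lagoon reed" → head "reed", modifier "lagoon".
Assembled: [marsh [[village [desert [lagoon reed]]] wheel]].

[marsh [[village [desert [lagoon reed]]] wheel]]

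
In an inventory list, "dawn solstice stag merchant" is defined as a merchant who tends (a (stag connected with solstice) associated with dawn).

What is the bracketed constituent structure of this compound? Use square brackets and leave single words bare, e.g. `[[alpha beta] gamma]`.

Overall it is a kind of merchant; the modifier is "dawn solstice stag".
Within "dawn solstice stag", the head is "stag" (specifically "solstice stag") and the modifier is "dawn".
Within "solstice stag", the head is "stag" and the modifier is "solstice".
Putting it together: [[dawn [solstice stag]] merchant].

[[dawn [solstice stag]] merchant]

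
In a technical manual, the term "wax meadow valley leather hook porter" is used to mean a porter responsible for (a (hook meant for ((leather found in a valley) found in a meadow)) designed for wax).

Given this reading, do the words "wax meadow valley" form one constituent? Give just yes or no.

The top-level split is [wax meadow valley leather hook] [porter]; the full structure is [[wax [[meadow [valley leather]] hook]] porter].
"wax meadow valley" straddles a constituent boundary, so it is not a single unit.

no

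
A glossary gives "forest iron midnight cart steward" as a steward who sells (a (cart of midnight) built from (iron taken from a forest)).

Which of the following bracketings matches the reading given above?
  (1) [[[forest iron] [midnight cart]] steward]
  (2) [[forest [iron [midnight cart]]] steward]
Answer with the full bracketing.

[[[forest iron] [midnight cart]] steward]

The paraphrase's head is the "steward" part ("steward"); its modifier is "forest iron midnight cart".
That top-level split, carried through the inner groups, gives [[[forest iron] [midnight cart]] steward].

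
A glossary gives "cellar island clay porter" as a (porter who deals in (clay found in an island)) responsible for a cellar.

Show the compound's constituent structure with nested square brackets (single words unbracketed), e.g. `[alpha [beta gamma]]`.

[cellar [[island clay] porter]]

Whole compound: head "porter" (specifically "island clay porter"), modifier "cellar".
Within "island clay porter", the head is "porter" and the modifier is "island clay".
Within "island clay", the head is "clay" and the modifier is "island".
Putting it together: [cellar [[island clay] porter]].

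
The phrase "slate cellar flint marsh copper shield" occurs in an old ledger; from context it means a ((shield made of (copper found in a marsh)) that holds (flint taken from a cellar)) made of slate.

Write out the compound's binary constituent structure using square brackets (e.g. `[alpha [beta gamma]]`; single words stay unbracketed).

Whole compound: head "shield" (specifically "cellar flint marsh copper shield"), modifier "slate".
"cellar flint marsh copper shield" → head "shield" (specifically "marsh copper shield"), modifier "cellar flint".
"cellar flint" → head "flint", modifier "cellar".
"marsh copper shield" → head "shield", modifier "marsh copper".
"marsh copper" → head "copper", modifier "marsh".
Assembled: [slate [[cellar flint] [[marsh copper] shield]]].

[slate [[cellar flint] [[marsh copper] shield]]]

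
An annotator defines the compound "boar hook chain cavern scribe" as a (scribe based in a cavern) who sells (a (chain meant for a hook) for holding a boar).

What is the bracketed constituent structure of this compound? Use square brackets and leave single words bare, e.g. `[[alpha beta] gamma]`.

Whole compound: head "scribe" (specifically "cavern scribe"), modifier "boar hook chain".
Within "boar hook chain", the head is "chain" (specifically "hook chain") and the modifier is "boar".
Within "hook chain", the head is "chain" and the modifier is "hook".
Within "cavern scribe", the head is "scribe" and the modifier is "cavern".
So the structure is [[boar [hook chain]] [cavern scribe]].

[[boar [hook chain]] [cavern scribe]]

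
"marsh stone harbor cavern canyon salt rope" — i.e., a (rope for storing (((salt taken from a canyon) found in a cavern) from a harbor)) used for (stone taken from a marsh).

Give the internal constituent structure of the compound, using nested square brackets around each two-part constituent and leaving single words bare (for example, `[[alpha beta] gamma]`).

[[marsh stone] [[harbor [cavern [canyon salt]]] rope]]

At the top level: head "rope" (specifically "harbor cavern canyon salt rope"); modifier "marsh stone".
Within "marsh stone", the head is "stone" and the modifier is "marsh".
Within "harbor cavern canyon salt rope", the head is "rope" and the modifier is "harbor cavern canyon salt".
Within "harbor cavern canyon salt", the head is "salt" (specifically "cavern canyon salt") and the modifier is "harbor".
Within "cavern canyon salt", the head is "salt" (specifically "canyon salt") and the modifier is "cavern".
Within "canyon salt", the head is "salt" and the modifier is "canyon".
So the structure is [[marsh stone] [[harbor [cavern [canyon salt]]] rope]].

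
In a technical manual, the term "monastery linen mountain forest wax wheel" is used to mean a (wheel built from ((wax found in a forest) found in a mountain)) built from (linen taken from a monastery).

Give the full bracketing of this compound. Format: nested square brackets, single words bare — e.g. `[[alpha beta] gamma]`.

[[monastery linen] [[mountain [forest wax]] wheel]]

At the top level: head "wheel" (specifically "mountain forest wax wheel"); modifier "monastery linen".
Within "monastery linen", the head is "linen" and the modifier is "monastery".
Within "mountain forest wax wheel", the head is "wheel" and the modifier is "mountain forest wax".
Within "mountain forest wax", the head is "wax" (specifically "forest wax") and the modifier is "mountain".
Within "forest wax", the head is "wax" and the modifier is "forest".
So the structure is [[monastery linen] [[mountain [forest wax]] wheel]].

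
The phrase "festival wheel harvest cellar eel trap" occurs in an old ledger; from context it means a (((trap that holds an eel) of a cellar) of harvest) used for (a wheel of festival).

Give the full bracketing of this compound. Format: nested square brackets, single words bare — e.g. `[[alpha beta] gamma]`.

At the top level: head "trap" (specifically "harvest cellar eel trap"); modifier "festival wheel".
Inside "festival wheel": head "wheel", modifier "festival".
Inside "harvest cellar eel trap": head "trap" (specifically "cellar eel trap"), modifier "harvest".
Inside "cellar eel trap": head "trap" (specifically "eel trap"), modifier "cellar".
Inside "eel trap": head "trap", modifier "eel".
Putting it together: [[festival wheel] [harvest [cellar [eel trap]]]].

[[festival wheel] [harvest [cellar [eel trap]]]]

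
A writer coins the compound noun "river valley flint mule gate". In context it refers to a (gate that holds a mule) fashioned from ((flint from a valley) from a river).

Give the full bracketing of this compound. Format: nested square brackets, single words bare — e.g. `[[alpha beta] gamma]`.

[[river [valley flint]] [mule gate]]

Whole compound: head "gate" (specifically "mule gate"), modifier "river valley flint".
Inside "river valley flint": head "flint" (specifically "valley flint"), modifier "river".
Inside "valley flint": head "flint", modifier "valley".
Inside "mule gate": head "gate", modifier "mule".
Putting it together: [[river [valley flint]] [mule gate]].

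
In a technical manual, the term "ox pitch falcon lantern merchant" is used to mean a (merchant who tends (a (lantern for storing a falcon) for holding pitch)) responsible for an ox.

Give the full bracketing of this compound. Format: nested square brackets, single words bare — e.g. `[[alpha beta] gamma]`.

Whole compound: head "merchant" (specifically "pitch falcon lantern merchant"), modifier "ox".
"pitch falcon lantern merchant" → head "merchant", modifier "pitch falcon lantern".
"pitch falcon lantern" → head "lantern" (specifically "falcon lantern"), modifier "pitch".
"falcon lantern" → head "lantern", modifier "falcon".
Putting it together: [ox [[pitch [falcon lantern]] merchant]].

[ox [[pitch [falcon lantern]] merchant]]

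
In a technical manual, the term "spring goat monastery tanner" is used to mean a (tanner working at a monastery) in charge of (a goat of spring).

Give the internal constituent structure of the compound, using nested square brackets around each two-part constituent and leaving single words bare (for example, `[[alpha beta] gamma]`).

[[spring goat] [monastery tanner]]

Whole compound: head "tanner" (specifically "monastery tanner"), modifier "spring goat".
Inside "spring goat": head "goat", modifier "spring".
Inside "monastery tanner": head "tanner", modifier "monastery".
Putting it together: [[spring goat] [monastery tanner]].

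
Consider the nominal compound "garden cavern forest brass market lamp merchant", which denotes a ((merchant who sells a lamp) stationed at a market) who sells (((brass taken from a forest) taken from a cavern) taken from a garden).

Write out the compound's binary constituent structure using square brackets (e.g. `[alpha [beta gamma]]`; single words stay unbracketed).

[[garden [cavern [forest brass]]] [market [lamp merchant]]]

At the top level: head "merchant" (specifically "market lamp merchant"); modifier "garden cavern forest brass".
Inside "garden cavern forest brass": head "brass" (specifically "cavern forest brass"), modifier "garden".
Inside "cavern forest brass": head "brass" (specifically "forest brass"), modifier "cavern".
Inside "forest brass": head "brass", modifier "forest".
Inside "market lamp merchant": head "merchant" (specifically "lamp merchant"), modifier "market".
Inside "lamp merchant": head "merchant", modifier "lamp".
So the structure is [[garden [cavern [forest brass]]] [market [lamp merchant]]].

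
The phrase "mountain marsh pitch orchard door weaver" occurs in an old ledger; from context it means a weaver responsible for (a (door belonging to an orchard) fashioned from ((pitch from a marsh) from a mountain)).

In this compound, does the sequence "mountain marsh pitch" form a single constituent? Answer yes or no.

The paraphrase groups the words so that "mountain marsh pitch" is one unit: it corresponds to a single parenthesized sub-phrase.
The full structure is [[[mountain [marsh pitch]] [orchard door]] weaver], in which [mountain marsh pitch] is a constituent.

yes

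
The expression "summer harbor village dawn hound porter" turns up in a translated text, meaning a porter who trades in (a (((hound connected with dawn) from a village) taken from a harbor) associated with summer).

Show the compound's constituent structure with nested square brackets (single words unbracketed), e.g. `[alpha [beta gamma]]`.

[[summer [harbor [village [dawn hound]]]] porter]

The outermost head in the paraphrase is "porter", modified by "summer harbor village dawn hound".
Within "summer harbor village dawn hound", the head is "hound" (specifically "harbor village dawn hound") and the modifier is "summer".
Within "harbor village dawn hound", the head is "hound" (specifically "village dawn hound") and the modifier is "harbor".
Within "village dawn hound", the head is "hound" (specifically "dawn hound") and the modifier is "village".
Within "dawn hound", the head is "hound" and the modifier is "dawn".
So the structure is [[summer [harbor [village [dawn hound]]]] porter].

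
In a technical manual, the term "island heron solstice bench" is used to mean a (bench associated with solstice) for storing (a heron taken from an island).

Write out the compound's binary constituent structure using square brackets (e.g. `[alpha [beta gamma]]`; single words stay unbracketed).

The outermost head in the paraphrase is "bench" (specifically "solstice bench"), modified by "island heron".
Within "island heron", the head is "heron" and the modifier is "island".
Within "solstice bench", the head is "bench" and the modifier is "solstice".
Putting it together: [[island heron] [solstice bench]].

[[island heron] [solstice bench]]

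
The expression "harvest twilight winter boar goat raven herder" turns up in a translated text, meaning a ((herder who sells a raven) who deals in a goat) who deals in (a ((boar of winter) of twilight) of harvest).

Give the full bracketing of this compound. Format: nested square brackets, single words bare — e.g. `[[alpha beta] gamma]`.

Whole compound: head "herder" (specifically "goat raven herder"), modifier "harvest twilight winter boar".
"harvest twilight winter boar" → head "boar" (specifically "twilight winter boar"), modifier "harvest".
"twilight winter boar" → head "boar" (specifically "winter boar"), modifier "twilight".
"winter boar" → head "boar", modifier "winter".
"goat raven herder" → head "herder" (specifically "raven herder"), modifier "goat".
"raven herder" → head "herder", modifier "raven".
Putting it together: [[harvest [twilight [winter boar]]] [goat [raven herder]]].

[[harvest [twilight [winter boar]]] [goat [raven herder]]]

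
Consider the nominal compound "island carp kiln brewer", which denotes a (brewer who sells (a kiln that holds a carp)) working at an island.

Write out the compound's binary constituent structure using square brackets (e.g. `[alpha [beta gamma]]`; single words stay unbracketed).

[island [[carp kiln] brewer]]

The outermost head in the paraphrase is "brewer" (specifically "carp kiln brewer"), modified by "island".
Within "carp kiln brewer", the head is "brewer" and the modifier is "carp kiln".
Within "carp kiln", the head is "kiln" and the modifier is "carp".
So the structure is [island [[carp kiln] brewer]].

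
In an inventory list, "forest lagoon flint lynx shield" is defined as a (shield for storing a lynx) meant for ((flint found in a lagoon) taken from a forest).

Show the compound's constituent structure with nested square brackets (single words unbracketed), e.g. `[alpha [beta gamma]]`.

Whole compound: head "shield" (specifically "lynx shield"), modifier "forest lagoon flint".
Inside "forest lagoon flint": head "flint" (specifically "lagoon flint"), modifier "forest".
Inside "lagoon flint": head "flint", modifier "lagoon".
Inside "lynx shield": head "shield", modifier "lynx".
So the structure is [[forest [lagoon flint]] [lynx shield]].

[[forest [lagoon flint]] [lynx shield]]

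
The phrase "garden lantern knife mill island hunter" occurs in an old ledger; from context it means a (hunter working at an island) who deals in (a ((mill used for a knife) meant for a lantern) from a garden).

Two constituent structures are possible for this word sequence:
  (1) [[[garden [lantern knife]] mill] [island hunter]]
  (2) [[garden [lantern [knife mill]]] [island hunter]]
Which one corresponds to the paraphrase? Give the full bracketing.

The paraphrase's head is the "hunter" part ("island hunter"); its modifier is "garden lantern knife mill".
That top-level split, carried through the inner groups, gives [[garden [lantern [knife mill]]] [island hunter]].

[[garden [lantern [knife mill]]] [island hunter]]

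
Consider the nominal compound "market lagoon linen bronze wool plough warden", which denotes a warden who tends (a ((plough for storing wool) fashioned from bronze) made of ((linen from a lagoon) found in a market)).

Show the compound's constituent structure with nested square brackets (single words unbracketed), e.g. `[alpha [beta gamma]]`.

[[[market [lagoon linen]] [bronze [wool plough]]] warden]

At the top level: head "warden"; modifier "market lagoon linen bronze wool plough".
Inside "market lagoon linen bronze wool plough": head "plough" (specifically "bronze wool plough"), modifier "market lagoon linen".
Inside "market lagoon linen": head "linen" (specifically "lagoon linen"), modifier "market".
Inside "lagoon linen": head "linen", modifier "lagoon".
Inside "bronze wool plough": head "plough" (specifically "wool plough"), modifier "bronze".
Inside "wool plough": head "plough", modifier "wool".
Assembled: [[[market [lagoon linen]] [bronze [wool plough]]] warden].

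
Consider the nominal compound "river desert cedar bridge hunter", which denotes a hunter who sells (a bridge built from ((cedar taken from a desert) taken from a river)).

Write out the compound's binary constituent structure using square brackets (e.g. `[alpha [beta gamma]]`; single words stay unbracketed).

At the top level: head "hunter"; modifier "river desert cedar bridge".
Inside "river desert cedar bridge": head "bridge", modifier "river desert cedar".
Inside "river desert cedar": head "cedar" (specifically "desert cedar"), modifier "river".
Inside "desert cedar": head "cedar", modifier "desert".
So the structure is [[[river [desert cedar]] bridge] hunter].

[[[river [desert cedar]] bridge] hunter]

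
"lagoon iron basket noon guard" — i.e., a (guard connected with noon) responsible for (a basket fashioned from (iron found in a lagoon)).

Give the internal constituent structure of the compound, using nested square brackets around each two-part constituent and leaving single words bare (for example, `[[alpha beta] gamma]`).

[[[lagoon iron] basket] [noon guard]]

The outermost head in the paraphrase is "guard" (specifically "noon guard"), modified by "lagoon iron basket".
Inside "lagoon iron basket": head "basket", modifier "lagoon iron".
Inside "lagoon iron": head "iron", modifier "lagoon".
Inside "noon guard": head "guard", modifier "noon".
So the structure is [[[lagoon iron] basket] [noon guard]].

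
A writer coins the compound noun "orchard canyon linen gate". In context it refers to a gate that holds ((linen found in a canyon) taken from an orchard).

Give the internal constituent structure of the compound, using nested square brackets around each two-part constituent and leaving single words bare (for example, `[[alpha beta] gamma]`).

Overall it is a kind of gate; the modifier is "orchard canyon linen".
Within "orchard canyon linen", the head is "linen" (specifically "canyon linen") and the modifier is "orchard".
Within "canyon linen", the head is "linen" and the modifier is "canyon".
Putting it together: [[orchard [canyon linen]] gate].

[[orchard [canyon linen]] gate]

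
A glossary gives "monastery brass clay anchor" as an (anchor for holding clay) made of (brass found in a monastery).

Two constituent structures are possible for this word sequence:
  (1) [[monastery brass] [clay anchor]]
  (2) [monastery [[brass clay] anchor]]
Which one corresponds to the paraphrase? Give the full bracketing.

[[monastery brass] [clay anchor]]

The paraphrase's head is the "anchor" part ("clay anchor"); its modifier is "monastery brass".
That top-level split, carried through the inner groups, gives [[monastery brass] [clay anchor]].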